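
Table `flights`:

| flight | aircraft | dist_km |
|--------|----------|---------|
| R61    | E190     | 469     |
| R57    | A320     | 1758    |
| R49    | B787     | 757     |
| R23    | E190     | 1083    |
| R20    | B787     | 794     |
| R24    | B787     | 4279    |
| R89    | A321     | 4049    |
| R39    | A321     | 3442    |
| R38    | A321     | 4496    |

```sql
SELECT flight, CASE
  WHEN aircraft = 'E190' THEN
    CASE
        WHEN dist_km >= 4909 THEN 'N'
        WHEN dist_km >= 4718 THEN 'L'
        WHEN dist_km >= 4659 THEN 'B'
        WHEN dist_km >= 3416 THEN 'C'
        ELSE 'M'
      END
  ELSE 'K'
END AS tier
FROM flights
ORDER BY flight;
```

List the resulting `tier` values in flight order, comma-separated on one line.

K, M, K, K, K, K, K, M, K

flight=R20: aircraft='B787' → outer ELSE → K
flight=R23: aircraft='E190' → inner[ELSE] → M
flight=R24: aircraft='B787' → outer ELSE → K
flight=R38: aircraft='A321' → outer ELSE → K
flight=R39: aircraft='A321' → outer ELSE → K
flight=R49: aircraft='B787' → outer ELSE → K
flight=R57: aircraft='A320' → outer ELSE → K
flight=R61: aircraft='E190' → inner[ELSE] → M
flight=R89: aircraft='A321' → outer ELSE → K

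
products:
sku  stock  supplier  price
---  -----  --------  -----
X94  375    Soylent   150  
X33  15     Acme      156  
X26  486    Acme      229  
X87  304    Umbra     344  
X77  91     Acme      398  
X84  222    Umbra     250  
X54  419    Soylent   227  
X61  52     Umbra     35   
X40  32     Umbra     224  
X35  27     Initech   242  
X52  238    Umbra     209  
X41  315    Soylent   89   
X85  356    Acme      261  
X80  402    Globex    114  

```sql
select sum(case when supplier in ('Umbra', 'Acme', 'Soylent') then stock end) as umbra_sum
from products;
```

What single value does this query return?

2905

sku=X94: ✓ → 375
sku=X33: ✓ → 15
sku=X26: ✓ → 486
sku=X87: ✓ → 304
sku=X77: ✓ → 91
sku=X84: ✓ → 222
sku=X54: ✓ → 419
sku=X61: ✓ → 52
sku=X40: ✓ → 32
sku=X35: ✗
sku=X52: ✓ → 238
sku=X41: ✓ → 315
sku=X85: ✓ → 356
sku=X80: ✗
umbra_sum = 375 + 15 + 486 + 304 + 91 + 222 + 419 + 52 + 32 + 238 + 315 + 356 = 2905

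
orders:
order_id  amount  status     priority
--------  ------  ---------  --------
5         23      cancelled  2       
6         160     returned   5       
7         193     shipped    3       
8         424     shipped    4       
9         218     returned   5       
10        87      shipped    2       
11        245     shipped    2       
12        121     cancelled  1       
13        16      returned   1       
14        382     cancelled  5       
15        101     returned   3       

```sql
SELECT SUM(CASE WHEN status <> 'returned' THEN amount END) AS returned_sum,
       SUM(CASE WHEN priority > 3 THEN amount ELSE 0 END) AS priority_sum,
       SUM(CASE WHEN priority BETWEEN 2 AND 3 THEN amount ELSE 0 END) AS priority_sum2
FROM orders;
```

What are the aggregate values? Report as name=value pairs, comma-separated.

[returned_sum: status <> 'returned']
order_id=5: ✓ → 23
order_id=6: ✗
order_id=7: ✓ → 193
order_id=8: ✓ → 424
order_id=9: ✗
order_id=10: ✓ → 87
order_id=11: ✓ → 245
order_id=12: ✓ → 121
order_id=13: ✗
order_id=14: ✓ → 382
order_id=15: ✗
returned_sum = 23 + 193 + 424 + 87 + 245 + 121 + 382 = 1475
—
[priority_sum: priority > 3]
order_id=5: ✗
order_id=6: ✓ → 160
order_id=7: ✗
order_id=8: ✓ → 424
order_id=9: ✓ → 218
order_id=10: ✗
order_id=11: ✗
order_id=12: ✗
order_id=13: ✗
order_id=14: ✓ → 382
order_id=15: ✗
priority_sum = 160 + 424 + 218 + 382 = 1184
—
[priority_sum2: priority BETWEEN 2 AND 3]
order_id=5: ✓ → 23
order_id=6: ✗
order_id=7: ✓ → 193
order_id=8: ✗
order_id=9: ✗
order_id=10: ✓ → 87
order_id=11: ✓ → 245
order_id=12: ✗
order_id=13: ✗
order_id=14: ✗
order_id=15: ✓ → 101
priority_sum2 = 23 + 193 + 87 + 245 + 101 = 649

returned_sum=1475, priority_sum=1184, priority_sum2=649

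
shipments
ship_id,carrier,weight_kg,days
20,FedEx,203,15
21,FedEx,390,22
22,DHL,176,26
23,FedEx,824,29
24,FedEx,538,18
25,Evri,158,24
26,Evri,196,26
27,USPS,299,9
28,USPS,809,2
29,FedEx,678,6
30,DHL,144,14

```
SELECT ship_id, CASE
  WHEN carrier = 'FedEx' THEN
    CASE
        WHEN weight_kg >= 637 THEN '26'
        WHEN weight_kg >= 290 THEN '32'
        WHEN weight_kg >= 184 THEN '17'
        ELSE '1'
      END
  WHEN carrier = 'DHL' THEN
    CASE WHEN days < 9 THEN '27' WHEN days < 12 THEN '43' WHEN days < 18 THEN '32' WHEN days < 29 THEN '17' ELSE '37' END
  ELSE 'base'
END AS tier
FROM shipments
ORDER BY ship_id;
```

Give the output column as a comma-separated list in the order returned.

17, 32, 17, 26, 32, base, base, base, base, 26, 32

ship_id=20: carrier='FedEx' → inner[weight_kg >= 184] → 17
ship_id=21: carrier='FedEx' → inner[weight_kg >= 290] → 32
ship_id=22: carrier='DHL' → inner[days < 29] → 17
ship_id=23: carrier='FedEx' → inner[weight_kg >= 637] → 26
ship_id=24: carrier='FedEx' → inner[weight_kg >= 290] → 32
ship_id=25: carrier='Evri' → outer ELSE → base
ship_id=26: carrier='Evri' → outer ELSE → base
ship_id=27: carrier='USPS' → outer ELSE → base
ship_id=28: carrier='USPS' → outer ELSE → base
ship_id=29: carrier='FedEx' → inner[weight_kg >= 637] → 26
ship_id=30: carrier='DHL' → inner[days < 18] → 32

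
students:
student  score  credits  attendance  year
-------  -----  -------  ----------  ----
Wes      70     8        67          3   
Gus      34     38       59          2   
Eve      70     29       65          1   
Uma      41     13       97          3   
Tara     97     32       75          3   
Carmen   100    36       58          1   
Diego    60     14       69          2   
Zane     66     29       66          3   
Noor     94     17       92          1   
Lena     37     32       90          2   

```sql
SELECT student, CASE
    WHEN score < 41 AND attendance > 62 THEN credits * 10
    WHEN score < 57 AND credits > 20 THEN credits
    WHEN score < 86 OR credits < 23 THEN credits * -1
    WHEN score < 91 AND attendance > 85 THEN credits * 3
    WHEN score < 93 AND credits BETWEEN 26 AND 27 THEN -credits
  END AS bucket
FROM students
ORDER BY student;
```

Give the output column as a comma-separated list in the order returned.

student=Carmen: (no match → NULL) → NULL
student=Diego: score < 86 OR credits < 23 → -14
student=Eve: score < 86 OR credits < 23 → -29
student=Gus: score < 57 AND credits > 20 → 38
student=Lena: score < 41 AND attendance > 62 → 320
student=Noor: score < 86 OR credits < 23 → -17
student=Tara: (no match → NULL) → NULL
student=Uma: score < 86 OR credits < 23 → -13
student=Wes: score < 86 OR credits < 23 → -8
student=Zane: score < 86 OR credits < 23 → -29

NULL, -14, -29, 38, 320, -17, NULL, -13, -8, -29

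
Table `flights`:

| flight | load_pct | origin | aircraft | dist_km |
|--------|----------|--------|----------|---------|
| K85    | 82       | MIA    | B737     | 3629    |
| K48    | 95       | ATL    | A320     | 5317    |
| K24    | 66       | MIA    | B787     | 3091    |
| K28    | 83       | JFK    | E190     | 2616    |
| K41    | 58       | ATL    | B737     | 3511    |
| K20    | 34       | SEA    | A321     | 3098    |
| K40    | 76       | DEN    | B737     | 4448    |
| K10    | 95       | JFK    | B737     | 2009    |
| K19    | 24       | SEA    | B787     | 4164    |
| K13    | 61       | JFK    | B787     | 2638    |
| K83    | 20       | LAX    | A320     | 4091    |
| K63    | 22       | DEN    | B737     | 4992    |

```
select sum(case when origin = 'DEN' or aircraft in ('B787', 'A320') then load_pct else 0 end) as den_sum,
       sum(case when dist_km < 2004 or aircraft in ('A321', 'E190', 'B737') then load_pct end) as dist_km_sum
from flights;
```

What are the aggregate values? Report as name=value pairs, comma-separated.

[den_sum: origin = 'DEN' or aircraft in ('B787', 'A320')]
flight=K85: ✗
flight=K48: ✓ → 95
flight=K24: ✓ → 66
flight=K28: ✗
flight=K41: ✗
flight=K20: ✗
flight=K40: ✓ → 76
flight=K10: ✗
flight=K19: ✓ → 24
flight=K13: ✓ → 61
flight=K83: ✓ → 20
flight=K63: ✓ → 22
den_sum = 95 + 66 + 76 + 24 + 61 + 20 + 22 = 364
—
[dist_km_sum: dist_km < 2004 or aircraft in ('A321', 'E190', 'B737')]
flight=K85: ✓ → 82
flight=K48: ✗
flight=K24: ✗
flight=K28: ✓ → 83
flight=K41: ✓ → 58
flight=K20: ✓ → 34
flight=K40: ✓ → 76
flight=K10: ✓ → 95
flight=K19: ✗
flight=K13: ✗
flight=K83: ✗
flight=K63: ✓ → 22
dist_km_sum = 82 + 83 + 58 + 34 + 76 + 95 + 22 = 450

den_sum=364, dist_km_sum=450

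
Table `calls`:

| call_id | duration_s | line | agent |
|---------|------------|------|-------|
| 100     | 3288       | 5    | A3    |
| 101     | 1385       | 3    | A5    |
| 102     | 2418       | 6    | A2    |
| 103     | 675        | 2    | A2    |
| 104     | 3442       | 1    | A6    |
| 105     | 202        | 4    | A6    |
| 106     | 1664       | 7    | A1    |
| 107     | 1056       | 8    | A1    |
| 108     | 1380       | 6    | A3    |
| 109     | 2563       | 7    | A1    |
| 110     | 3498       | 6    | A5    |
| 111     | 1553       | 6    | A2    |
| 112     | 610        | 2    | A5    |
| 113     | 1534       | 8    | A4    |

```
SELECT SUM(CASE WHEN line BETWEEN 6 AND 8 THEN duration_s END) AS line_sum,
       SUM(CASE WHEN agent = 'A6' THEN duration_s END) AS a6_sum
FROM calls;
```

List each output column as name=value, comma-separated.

[line_sum: line BETWEEN 6 AND 8]
call_id=100: ✗
call_id=101: ✗
call_id=102: ✓ → 2418
call_id=103: ✗
call_id=104: ✗
call_id=105: ✗
call_id=106: ✓ → 1664
call_id=107: ✓ → 1056
call_id=108: ✓ → 1380
call_id=109: ✓ → 2563
call_id=110: ✓ → 3498
call_id=111: ✓ → 1553
call_id=112: ✗
call_id=113: ✓ → 1534
line_sum = 2418 + 1664 + 1056 + 1380 + 2563 + 3498 + 1553 + 1534 = 15666
—
[a6_sum: agent = 'A6']
call_id=100: ✗
call_id=101: ✗
call_id=102: ✗
call_id=103: ✗
call_id=104: ✓ → 3442
call_id=105: ✓ → 202
call_id=106: ✗
call_id=107: ✗
call_id=108: ✗
call_id=109: ✗
call_id=110: ✗
call_id=111: ✗
call_id=112: ✗
call_id=113: ✗
a6_sum = 3442 + 202 = 3644

line_sum=15666, a6_sum=3644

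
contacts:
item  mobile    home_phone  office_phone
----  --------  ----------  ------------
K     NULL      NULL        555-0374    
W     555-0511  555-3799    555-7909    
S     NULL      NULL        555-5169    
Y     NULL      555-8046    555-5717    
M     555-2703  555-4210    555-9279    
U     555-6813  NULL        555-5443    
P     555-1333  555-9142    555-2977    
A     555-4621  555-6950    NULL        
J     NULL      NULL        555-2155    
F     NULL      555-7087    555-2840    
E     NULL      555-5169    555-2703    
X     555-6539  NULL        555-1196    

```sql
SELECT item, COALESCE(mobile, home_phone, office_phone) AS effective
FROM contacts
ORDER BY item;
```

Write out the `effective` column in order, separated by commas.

555-4621, 555-5169, 555-7087, 555-2155, 555-0374, 555-2703, 555-1333, 555-5169, 555-6813, 555-0511, 555-6539, 555-8046

item=A: mobile=555-4621 → 555-4621
item=E: mobile=NULL, home_phone=555-5169 → 555-5169
item=F: mobile=NULL, home_phone=555-7087 → 555-7087
item=J: mobile=NULL, home_phone=NULL, office_phone=555-2155 → 555-2155
item=K: mobile=NULL, home_phone=NULL, office_phone=555-0374 → 555-0374
item=M: mobile=555-2703 → 555-2703
item=P: mobile=555-1333 → 555-1333
item=S: mobile=NULL, home_phone=NULL, office_phone=555-5169 → 555-5169
item=U: mobile=555-6813 → 555-6813
item=W: mobile=555-0511 → 555-0511
item=X: mobile=555-6539 → 555-6539
item=Y: mobile=NULL, home_phone=555-8046 → 555-8046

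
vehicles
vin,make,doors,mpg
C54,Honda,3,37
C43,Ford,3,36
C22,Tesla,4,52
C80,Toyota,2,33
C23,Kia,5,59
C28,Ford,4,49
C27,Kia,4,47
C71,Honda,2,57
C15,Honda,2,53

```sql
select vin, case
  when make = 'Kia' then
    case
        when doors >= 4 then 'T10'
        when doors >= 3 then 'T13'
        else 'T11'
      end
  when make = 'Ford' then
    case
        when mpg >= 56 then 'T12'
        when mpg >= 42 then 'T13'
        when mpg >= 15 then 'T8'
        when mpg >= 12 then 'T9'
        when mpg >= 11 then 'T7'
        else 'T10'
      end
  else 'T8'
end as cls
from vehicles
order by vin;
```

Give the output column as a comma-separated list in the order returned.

T8, T8, T10, T10, T13, T8, T8, T8, T8

vin=C15: make='Honda' → outer ELSE → T8
vin=C22: make='Tesla' → outer ELSE → T8
vin=C23: make='Kia' → inner[doors >= 4] → T10
vin=C27: make='Kia' → inner[doors >= 4] → T10
vin=C28: make='Ford' → inner[mpg >= 42] → T13
vin=C43: make='Ford' → inner[mpg >= 15] → T8
vin=C54: make='Honda' → outer ELSE → T8
vin=C71: make='Honda' → outer ELSE → T8
vin=C80: make='Toyota' → outer ELSE → T8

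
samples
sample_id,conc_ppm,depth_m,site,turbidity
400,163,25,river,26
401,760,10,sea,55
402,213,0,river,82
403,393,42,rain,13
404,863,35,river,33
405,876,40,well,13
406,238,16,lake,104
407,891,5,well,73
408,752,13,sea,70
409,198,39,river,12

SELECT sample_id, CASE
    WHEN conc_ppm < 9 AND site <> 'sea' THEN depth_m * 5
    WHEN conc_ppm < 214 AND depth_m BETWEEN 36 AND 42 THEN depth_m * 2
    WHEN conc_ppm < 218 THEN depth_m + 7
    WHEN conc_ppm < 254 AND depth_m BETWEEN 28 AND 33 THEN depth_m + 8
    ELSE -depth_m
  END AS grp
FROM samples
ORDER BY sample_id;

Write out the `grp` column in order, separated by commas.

sample_id=400: conc_ppm < 218 → 32
sample_id=401: ELSE → -10
sample_id=402: conc_ppm < 218 → 7
sample_id=403: ELSE → -42
sample_id=404: ELSE → -35
sample_id=405: ELSE → -40
sample_id=406: ELSE → -16
sample_id=407: ELSE → -5
sample_id=408: ELSE → -13
sample_id=409: conc_ppm < 214 AND depth_m BETWEEN 36 AND 42 → 78

32, -10, 7, -42, -35, -40, -16, -5, -13, 78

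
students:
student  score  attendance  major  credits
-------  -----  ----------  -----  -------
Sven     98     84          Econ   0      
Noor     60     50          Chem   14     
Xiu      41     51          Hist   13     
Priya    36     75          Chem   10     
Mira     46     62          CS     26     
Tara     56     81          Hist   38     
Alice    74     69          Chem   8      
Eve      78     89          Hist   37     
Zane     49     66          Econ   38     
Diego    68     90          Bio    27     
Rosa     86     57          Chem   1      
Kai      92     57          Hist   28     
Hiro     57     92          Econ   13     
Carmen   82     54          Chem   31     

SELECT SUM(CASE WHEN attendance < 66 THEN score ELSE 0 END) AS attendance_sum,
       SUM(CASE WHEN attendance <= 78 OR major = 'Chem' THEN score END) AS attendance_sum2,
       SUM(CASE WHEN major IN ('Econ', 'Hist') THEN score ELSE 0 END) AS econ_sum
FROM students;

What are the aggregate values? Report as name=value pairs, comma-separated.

[attendance_sum: attendance < 66]
student=Sven: ✗
student=Noor: ✓ → 60
student=Xiu: ✓ → 41
student=Priya: ✗
student=Mira: ✓ → 46
student=Tara: ✗
student=Alice: ✗
student=Eve: ✗
student=Zane: ✗
student=Diego: ✗
student=Rosa: ✓ → 86
student=Kai: ✓ → 92
student=Hiro: ✗
student=Carmen: ✓ → 82
attendance_sum = 60 + 41 + 46 + 86 + 92 + 82 = 407
—
[attendance_sum2: attendance <= 78 OR major = 'Chem']
student=Sven: ✗
student=Noor: ✓ → 60
student=Xiu: ✓ → 41
student=Priya: ✓ → 36
student=Mira: ✓ → 46
student=Tara: ✗
student=Alice: ✓ → 74
student=Eve: ✗
student=Zane: ✓ → 49
student=Diego: ✗
student=Rosa: ✓ → 86
student=Kai: ✓ → 92
student=Hiro: ✗
student=Carmen: ✓ → 82
attendance_sum2 = 60 + 41 + 36 + 46 + 74 + 49 + 86 + 92 + 82 = 566
—
[econ_sum: major IN ('Econ', 'Hist')]
student=Sven: ✓ → 98
student=Noor: ✗
student=Xiu: ✓ → 41
student=Priya: ✗
student=Mira: ✗
student=Tara: ✓ → 56
student=Alice: ✗
student=Eve: ✓ → 78
student=Zane: ✓ → 49
student=Diego: ✗
student=Rosa: ✗
student=Kai: ✓ → 92
student=Hiro: ✓ → 57
student=Carmen: ✗
econ_sum = 98 + 41 + 56 + 78 + 49 + 92 + 57 = 471

attendance_sum=407, attendance_sum2=566, econ_sum=471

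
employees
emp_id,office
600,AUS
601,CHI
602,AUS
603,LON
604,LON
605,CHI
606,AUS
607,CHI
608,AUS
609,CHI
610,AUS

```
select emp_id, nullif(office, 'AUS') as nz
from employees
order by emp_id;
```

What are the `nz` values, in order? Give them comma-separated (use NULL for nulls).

emp_id=600: office=AUS vs AUS: equal → NULL
emp_id=601: office=CHI vs AUS: differ → CHI
emp_id=602: office=AUS vs AUS: equal → NULL
emp_id=603: office=LON vs AUS: differ → LON
emp_id=604: office=LON vs AUS: differ → LON
emp_id=605: office=CHI vs AUS: differ → CHI
emp_id=606: office=AUS vs AUS: equal → NULL
emp_id=607: office=CHI vs AUS: differ → CHI
emp_id=608: office=AUS vs AUS: equal → NULL
emp_id=609: office=CHI vs AUS: differ → CHI
emp_id=610: office=AUS vs AUS: equal → NULL

NULL, CHI, NULL, LON, LON, CHI, NULL, CHI, NULL, CHI, NULL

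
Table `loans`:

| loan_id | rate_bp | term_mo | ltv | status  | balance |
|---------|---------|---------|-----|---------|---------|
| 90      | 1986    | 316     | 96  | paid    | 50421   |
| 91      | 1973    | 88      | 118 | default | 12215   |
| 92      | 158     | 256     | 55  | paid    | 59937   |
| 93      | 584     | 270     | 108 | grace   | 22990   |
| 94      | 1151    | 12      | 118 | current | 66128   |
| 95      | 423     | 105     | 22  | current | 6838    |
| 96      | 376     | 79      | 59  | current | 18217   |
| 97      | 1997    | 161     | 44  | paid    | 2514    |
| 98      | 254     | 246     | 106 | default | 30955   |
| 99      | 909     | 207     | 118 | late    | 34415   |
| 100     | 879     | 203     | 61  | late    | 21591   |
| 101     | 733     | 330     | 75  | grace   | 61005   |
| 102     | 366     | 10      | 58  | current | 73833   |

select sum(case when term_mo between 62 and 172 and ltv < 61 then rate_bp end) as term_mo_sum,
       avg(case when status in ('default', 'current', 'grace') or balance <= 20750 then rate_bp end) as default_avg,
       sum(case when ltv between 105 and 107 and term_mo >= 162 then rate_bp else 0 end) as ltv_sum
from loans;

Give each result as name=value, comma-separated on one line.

[term_mo_sum: term_mo between 62 and 172 and ltv < 61]
loan_id=90: ✗
loan_id=91: ✗
loan_id=92: ✗
loan_id=93: ✗
loan_id=94: ✗
loan_id=95: ✓ → 423
loan_id=96: ✓ → 376
loan_id=97: ✓ → 1997
loan_id=98: ✗
loan_id=99: ✗
loan_id=100: ✗
loan_id=101: ✗
loan_id=102: ✗
term_mo_sum = 423 + 376 + 1997 = 2796
—
[default_avg: status in ('default', 'current', 'grace') or balance <= 20750]
loan_id=90: ✗
loan_id=91: ✓ → 1973
loan_id=92: ✗
loan_id=93: ✓ → 584
loan_id=94: ✓ → 1151
loan_id=95: ✓ → 423
loan_id=96: ✓ → 376
loan_id=97: ✓ → 1997
loan_id=98: ✓ → 254
loan_id=99: ✗
loan_id=100: ✗
loan_id=101: ✓ → 733
loan_id=102: ✓ → 366
default_avg = (1973 + 584 + 1151 + 423 + 376 + 1997 + 254 + 733 + 366) / 9 = 873
—
[ltv_sum: ltv between 105 and 107 and term_mo >= 162]
loan_id=90: ✗
loan_id=91: ✗
loan_id=92: ✗
loan_id=93: ✗
loan_id=94: ✗
loan_id=95: ✗
loan_id=96: ✗
loan_id=97: ✗
loan_id=98: ✓ → 254
loan_id=99: ✗
loan_id=100: ✗
loan_id=101: ✗
loan_id=102: ✗
ltv_sum = 254

term_mo_sum=2796, default_avg=873, ltv_sum=254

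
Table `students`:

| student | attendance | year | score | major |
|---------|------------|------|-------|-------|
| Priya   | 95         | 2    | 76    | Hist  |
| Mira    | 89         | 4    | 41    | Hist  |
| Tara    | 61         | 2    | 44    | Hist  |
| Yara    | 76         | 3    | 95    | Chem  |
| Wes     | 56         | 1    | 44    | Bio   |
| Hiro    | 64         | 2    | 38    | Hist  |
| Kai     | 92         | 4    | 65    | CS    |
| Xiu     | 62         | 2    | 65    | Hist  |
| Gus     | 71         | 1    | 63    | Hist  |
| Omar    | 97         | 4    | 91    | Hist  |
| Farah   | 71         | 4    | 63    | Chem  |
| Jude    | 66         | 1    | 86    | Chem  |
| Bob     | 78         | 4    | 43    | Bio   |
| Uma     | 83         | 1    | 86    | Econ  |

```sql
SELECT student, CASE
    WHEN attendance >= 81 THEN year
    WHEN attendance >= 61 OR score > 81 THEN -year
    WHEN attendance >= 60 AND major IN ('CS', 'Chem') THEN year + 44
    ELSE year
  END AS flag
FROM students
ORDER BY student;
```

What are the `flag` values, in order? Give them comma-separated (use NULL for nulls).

-4, -4, -1, -2, -1, 4, 4, 4, 2, -2, 1, 1, -2, -3

student=Bob: attendance >= 61 OR score > 81 → -4
student=Farah: attendance >= 61 OR score > 81 → -4
student=Gus: attendance >= 61 OR score > 81 → -1
student=Hiro: attendance >= 61 OR score > 81 → -2
student=Jude: attendance >= 61 OR score > 81 → -1
student=Kai: attendance >= 81 → 4
student=Mira: attendance >= 81 → 4
student=Omar: attendance >= 81 → 4
student=Priya: attendance >= 81 → 2
student=Tara: attendance >= 61 OR score > 81 → -2
student=Uma: attendance >= 81 → 1
student=Wes: ELSE → 1
student=Xiu: attendance >= 61 OR score > 81 → -2
student=Yara: attendance >= 61 OR score > 81 → -3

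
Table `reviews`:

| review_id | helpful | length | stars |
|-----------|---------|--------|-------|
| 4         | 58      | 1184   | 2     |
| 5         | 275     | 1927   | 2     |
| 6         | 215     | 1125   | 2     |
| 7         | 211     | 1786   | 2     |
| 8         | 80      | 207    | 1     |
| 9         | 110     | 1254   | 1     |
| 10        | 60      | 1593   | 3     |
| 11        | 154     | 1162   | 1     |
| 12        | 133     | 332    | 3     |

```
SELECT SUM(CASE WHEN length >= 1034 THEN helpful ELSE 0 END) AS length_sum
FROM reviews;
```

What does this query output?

review_id=4: ✓ → 58
review_id=5: ✓ → 275
review_id=6: ✓ → 215
review_id=7: ✓ → 211
review_id=8: ✗
review_id=9: ✓ → 110
review_id=10: ✓ → 60
review_id=11: ✓ → 154
review_id=12: ✗
length_sum = 58 + 275 + 215 + 211 + 110 + 60 + 154 = 1083

1083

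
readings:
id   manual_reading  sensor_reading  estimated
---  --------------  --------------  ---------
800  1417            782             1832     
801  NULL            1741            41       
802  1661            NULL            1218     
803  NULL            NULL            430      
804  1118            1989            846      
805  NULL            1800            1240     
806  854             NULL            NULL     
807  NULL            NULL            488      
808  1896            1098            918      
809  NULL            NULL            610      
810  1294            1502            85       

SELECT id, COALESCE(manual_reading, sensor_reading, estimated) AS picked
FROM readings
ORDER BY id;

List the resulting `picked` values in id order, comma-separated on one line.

1417, 1741, 1661, 430, 1118, 1800, 854, 488, 1896, 610, 1294

id=800: manual_reading=1417 → 1417
id=801: manual_reading=NULL, sensor_reading=1741 → 1741
id=802: manual_reading=1661 → 1661
id=803: manual_reading=NULL, sensor_reading=NULL, estimated=430 → 430
id=804: manual_reading=1118 → 1118
id=805: manual_reading=NULL, sensor_reading=1800 → 1800
id=806: manual_reading=854 → 854
id=807: manual_reading=NULL, sensor_reading=NULL, estimated=488 → 488
id=808: manual_reading=1896 → 1896
id=809: manual_reading=NULL, sensor_reading=NULL, estimated=610 → 610
id=810: manual_reading=1294 → 1294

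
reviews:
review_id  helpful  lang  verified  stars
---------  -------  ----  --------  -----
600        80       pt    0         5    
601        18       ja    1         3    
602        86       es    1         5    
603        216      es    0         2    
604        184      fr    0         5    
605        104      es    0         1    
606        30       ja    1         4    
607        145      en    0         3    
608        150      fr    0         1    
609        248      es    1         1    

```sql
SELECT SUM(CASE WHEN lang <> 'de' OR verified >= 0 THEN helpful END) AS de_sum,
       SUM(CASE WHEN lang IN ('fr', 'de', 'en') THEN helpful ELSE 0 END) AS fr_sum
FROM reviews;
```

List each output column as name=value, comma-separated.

de_sum=1261, fr_sum=479

[de_sum: lang <> 'de' OR verified >= 0]
review_id=600: ✓ → 80
review_id=601: ✓ → 18
review_id=602: ✓ → 86
review_id=603: ✓ → 216
review_id=604: ✓ → 184
review_id=605: ✓ → 104
review_id=606: ✓ → 30
review_id=607: ✓ → 145
review_id=608: ✓ → 150
review_id=609: ✓ → 248
de_sum = 80 + 18 + 86 + 216 + 184 + 104 + 30 + 145 + 150 + 248 = 1261
—
[fr_sum: lang IN ('fr', 'de', 'en')]
review_id=600: ✗
review_id=601: ✗
review_id=602: ✗
review_id=603: ✗
review_id=604: ✓ → 184
review_id=605: ✗
review_id=606: ✗
review_id=607: ✓ → 145
review_id=608: ✓ → 150
review_id=609: ✗
fr_sum = 184 + 145 + 150 = 479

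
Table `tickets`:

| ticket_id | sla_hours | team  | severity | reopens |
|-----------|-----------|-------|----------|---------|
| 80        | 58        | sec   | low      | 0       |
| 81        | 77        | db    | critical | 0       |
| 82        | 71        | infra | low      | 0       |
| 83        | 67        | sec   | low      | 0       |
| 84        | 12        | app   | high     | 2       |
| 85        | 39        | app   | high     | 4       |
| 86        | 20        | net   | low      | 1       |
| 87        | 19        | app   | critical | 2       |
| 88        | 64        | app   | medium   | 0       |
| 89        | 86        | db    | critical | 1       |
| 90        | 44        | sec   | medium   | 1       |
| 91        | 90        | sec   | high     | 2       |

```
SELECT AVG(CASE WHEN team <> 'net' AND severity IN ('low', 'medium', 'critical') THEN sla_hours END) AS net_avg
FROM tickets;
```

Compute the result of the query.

60.75

ticket_id=80: ✓ → 58
ticket_id=81: ✓ → 77
ticket_id=82: ✓ → 71
ticket_id=83: ✓ → 67
ticket_id=84: ✗
ticket_id=85: ✗
ticket_id=86: ✗
ticket_id=87: ✓ → 19
ticket_id=88: ✓ → 64
ticket_id=89: ✓ → 86
ticket_id=90: ✓ → 44
ticket_id=91: ✗
net_avg = (58 + 77 + 71 + 67 + 19 + 64 + 86 + 44) / 8 = 60.75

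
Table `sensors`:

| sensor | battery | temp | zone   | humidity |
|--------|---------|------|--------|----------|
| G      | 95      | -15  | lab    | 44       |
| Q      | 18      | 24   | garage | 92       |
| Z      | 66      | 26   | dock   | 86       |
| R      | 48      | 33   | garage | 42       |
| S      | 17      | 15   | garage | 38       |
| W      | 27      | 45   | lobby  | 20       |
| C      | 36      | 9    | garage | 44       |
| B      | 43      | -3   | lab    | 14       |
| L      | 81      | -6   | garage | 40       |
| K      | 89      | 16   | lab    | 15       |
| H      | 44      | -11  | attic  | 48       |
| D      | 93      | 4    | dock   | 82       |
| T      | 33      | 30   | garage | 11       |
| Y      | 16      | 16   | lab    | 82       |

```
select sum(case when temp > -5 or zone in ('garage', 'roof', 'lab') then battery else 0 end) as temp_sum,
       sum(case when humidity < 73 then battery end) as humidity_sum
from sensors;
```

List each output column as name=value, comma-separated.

temp_sum=662, humidity_sum=513

[temp_sum: temp > -5 or zone in ('garage', 'roof', 'lab')]
sensor=G: ✓ → 95
sensor=Q: ✓ → 18
sensor=Z: ✓ → 66
sensor=R: ✓ → 48
sensor=S: ✓ → 17
sensor=W: ✓ → 27
sensor=C: ✓ → 36
sensor=B: ✓ → 43
sensor=L: ✓ → 81
sensor=K: ✓ → 89
sensor=H: ✗
sensor=D: ✓ → 93
sensor=T: ✓ → 33
sensor=Y: ✓ → 16
temp_sum = 95 + 18 + 66 + 48 + 17 + 27 + 36 + 43 + 81 + 89 + 93 + 33 + 16 = 662
—
[humidity_sum: humidity < 73]
sensor=G: ✓ → 95
sensor=Q: ✗
sensor=Z: ✗
sensor=R: ✓ → 48
sensor=S: ✓ → 17
sensor=W: ✓ → 27
sensor=C: ✓ → 36
sensor=B: ✓ → 43
sensor=L: ✓ → 81
sensor=K: ✓ → 89
sensor=H: ✓ → 44
sensor=D: ✗
sensor=T: ✓ → 33
sensor=Y: ✗
humidity_sum = 95 + 48 + 17 + 27 + 36 + 43 + 81 + 89 + 44 + 33 = 513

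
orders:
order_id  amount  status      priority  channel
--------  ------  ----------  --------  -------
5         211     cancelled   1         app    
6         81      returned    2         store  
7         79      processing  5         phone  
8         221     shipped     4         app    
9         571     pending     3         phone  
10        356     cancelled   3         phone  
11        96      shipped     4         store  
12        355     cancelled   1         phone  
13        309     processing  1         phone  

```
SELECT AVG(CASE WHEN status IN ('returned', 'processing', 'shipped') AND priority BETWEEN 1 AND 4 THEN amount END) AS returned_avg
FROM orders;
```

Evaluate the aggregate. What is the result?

176.75

order_id=5: ✗
order_id=6: ✓ → 81
order_id=7: ✗
order_id=8: ✓ → 221
order_id=9: ✗
order_id=10: ✗
order_id=11: ✓ → 96
order_id=12: ✗
order_id=13: ✓ → 309
returned_avg = (81 + 221 + 96 + 309) / 4 = 176.75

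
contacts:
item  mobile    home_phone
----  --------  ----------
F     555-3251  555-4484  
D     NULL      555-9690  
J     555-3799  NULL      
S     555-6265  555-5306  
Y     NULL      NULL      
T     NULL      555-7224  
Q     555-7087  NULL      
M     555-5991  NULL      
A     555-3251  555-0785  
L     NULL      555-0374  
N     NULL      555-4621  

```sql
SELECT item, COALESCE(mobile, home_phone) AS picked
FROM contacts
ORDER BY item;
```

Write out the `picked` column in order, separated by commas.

555-3251, 555-9690, 555-3251, 555-3799, 555-0374, 555-5991, 555-4621, 555-7087, 555-6265, 555-7224, NULL

item=A: mobile=555-3251 → 555-3251
item=D: mobile=NULL, home_phone=555-9690 → 555-9690
item=F: mobile=555-3251 → 555-3251
item=J: mobile=555-3799 → 555-3799
item=L: mobile=NULL, home_phone=555-0374 → 555-0374
item=M: mobile=555-5991 → 555-5991
item=N: mobile=NULL, home_phone=555-4621 → 555-4621
item=Q: mobile=555-7087 → 555-7087
item=S: mobile=555-6265 → 555-6265
item=T: mobile=NULL, home_phone=555-7224 → 555-7224
item=Y: mobile=NULL, home_phone=NULL (all NULL) → NULL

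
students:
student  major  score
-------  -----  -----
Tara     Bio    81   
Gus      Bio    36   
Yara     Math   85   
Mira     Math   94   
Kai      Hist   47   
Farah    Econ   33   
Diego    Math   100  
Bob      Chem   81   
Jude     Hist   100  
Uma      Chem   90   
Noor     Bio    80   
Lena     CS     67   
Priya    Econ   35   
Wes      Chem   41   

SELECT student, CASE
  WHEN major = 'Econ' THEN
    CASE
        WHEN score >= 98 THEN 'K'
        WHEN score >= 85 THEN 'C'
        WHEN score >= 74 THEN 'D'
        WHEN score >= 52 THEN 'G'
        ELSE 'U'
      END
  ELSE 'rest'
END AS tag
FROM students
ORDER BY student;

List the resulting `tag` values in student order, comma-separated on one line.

student=Bob: major='Chem' → outer ELSE → rest
student=Diego: major='Math' → outer ELSE → rest
student=Farah: major='Econ' → inner[ELSE] → U
student=Gus: major='Bio' → outer ELSE → rest
student=Jude: major='Hist' → outer ELSE → rest
student=Kai: major='Hist' → outer ELSE → rest
student=Lena: major='CS' → outer ELSE → rest
student=Mira: major='Math' → outer ELSE → rest
student=Noor: major='Bio' → outer ELSE → rest
student=Priya: major='Econ' → inner[ELSE] → U
student=Tara: major='Bio' → outer ELSE → rest
student=Uma: major='Chem' → outer ELSE → rest
student=Wes: major='Chem' → outer ELSE → rest
student=Yara: major='Math' → outer ELSE → rest

rest, rest, U, rest, rest, rest, rest, rest, rest, U, rest, rest, rest, rest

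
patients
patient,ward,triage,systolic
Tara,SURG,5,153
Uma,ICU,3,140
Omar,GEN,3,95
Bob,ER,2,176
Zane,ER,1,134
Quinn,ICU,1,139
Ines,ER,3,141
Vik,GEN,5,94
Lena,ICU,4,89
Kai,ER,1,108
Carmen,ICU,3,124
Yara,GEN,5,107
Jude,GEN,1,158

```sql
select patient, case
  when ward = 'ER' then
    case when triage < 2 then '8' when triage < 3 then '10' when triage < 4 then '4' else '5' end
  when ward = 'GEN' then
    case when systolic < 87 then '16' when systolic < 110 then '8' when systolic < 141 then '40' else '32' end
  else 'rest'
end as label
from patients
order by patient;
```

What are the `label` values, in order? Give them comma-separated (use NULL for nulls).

10, rest, 4, 32, 8, rest, 8, rest, rest, rest, 8, 8, 8

patient=Bob: ward='ER' → inner[triage < 3] → 10
patient=Carmen: ward='ICU' → outer ELSE → rest
patient=Ines: ward='ER' → inner[triage < 4] → 4
patient=Jude: ward='GEN' → inner[ELSE] → 32
patient=Kai: ward='ER' → inner[triage < 2] → 8
patient=Lena: ward='ICU' → outer ELSE → rest
patient=Omar: ward='GEN' → inner[systolic < 110] → 8
patient=Quinn: ward='ICU' → outer ELSE → rest
patient=Tara: ward='SURG' → outer ELSE → rest
patient=Uma: ward='ICU' → outer ELSE → rest
patient=Vik: ward='GEN' → inner[systolic < 110] → 8
patient=Yara: ward='GEN' → inner[systolic < 110] → 8
patient=Zane: ward='ER' → inner[triage < 2] → 8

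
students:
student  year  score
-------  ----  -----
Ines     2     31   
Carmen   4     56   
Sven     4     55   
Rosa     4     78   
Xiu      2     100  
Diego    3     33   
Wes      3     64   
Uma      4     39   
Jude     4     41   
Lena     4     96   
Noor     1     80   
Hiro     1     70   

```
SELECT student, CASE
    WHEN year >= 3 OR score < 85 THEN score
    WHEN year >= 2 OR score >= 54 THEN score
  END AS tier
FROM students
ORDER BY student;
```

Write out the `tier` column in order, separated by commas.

student=Carmen: year >= 3 OR score < 85 → 56
student=Diego: year >= 3 OR score < 85 → 33
student=Hiro: year >= 3 OR score < 85 → 70
student=Ines: year >= 3 OR score < 85 → 31
student=Jude: year >= 3 OR score < 85 → 41
student=Lena: year >= 3 OR score < 85 → 96
student=Noor: year >= 3 OR score < 85 → 80
student=Rosa: year >= 3 OR score < 85 → 78
student=Sven: year >= 3 OR score < 85 → 55
student=Uma: year >= 3 OR score < 85 → 39
student=Wes: year >= 3 OR score < 85 → 64
student=Xiu: year >= 2 OR score >= 54 → 100

56, 33, 70, 31, 41, 96, 80, 78, 55, 39, 64, 100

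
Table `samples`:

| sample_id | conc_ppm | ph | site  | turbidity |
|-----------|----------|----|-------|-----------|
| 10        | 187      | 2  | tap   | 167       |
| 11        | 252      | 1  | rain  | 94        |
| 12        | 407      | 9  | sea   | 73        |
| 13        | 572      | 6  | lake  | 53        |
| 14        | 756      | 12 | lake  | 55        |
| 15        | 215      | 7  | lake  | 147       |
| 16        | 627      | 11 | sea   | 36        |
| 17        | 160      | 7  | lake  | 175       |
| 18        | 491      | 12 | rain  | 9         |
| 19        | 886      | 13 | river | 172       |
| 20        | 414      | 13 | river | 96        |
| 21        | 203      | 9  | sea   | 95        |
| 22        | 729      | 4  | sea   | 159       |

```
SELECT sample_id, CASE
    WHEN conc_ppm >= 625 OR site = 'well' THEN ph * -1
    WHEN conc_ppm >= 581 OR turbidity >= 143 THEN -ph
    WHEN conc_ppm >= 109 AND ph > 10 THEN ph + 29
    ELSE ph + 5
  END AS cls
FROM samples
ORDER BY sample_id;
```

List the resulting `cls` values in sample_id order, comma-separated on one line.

-2, 6, 14, 11, -12, -7, -11, -7, 41, -13, 42, 14, -4

sample_id=10: conc_ppm >= 581 OR turbidity >= 143 → -2
sample_id=11: ELSE → 6
sample_id=12: ELSE → 14
sample_id=13: ELSE → 11
sample_id=14: conc_ppm >= 625 OR site = 'well' → -12
sample_id=15: conc_ppm >= 581 OR turbidity >= 143 → -7
sample_id=16: conc_ppm >= 625 OR site = 'well' → -11
sample_id=17: conc_ppm >= 581 OR turbidity >= 143 → -7
sample_id=18: conc_ppm >= 109 AND ph > 10 → 41
sample_id=19: conc_ppm >= 625 OR site = 'well' → -13
sample_id=20: conc_ppm >= 109 AND ph > 10 → 42
sample_id=21: ELSE → 14
sample_id=22: conc_ppm >= 625 OR site = 'well' → -4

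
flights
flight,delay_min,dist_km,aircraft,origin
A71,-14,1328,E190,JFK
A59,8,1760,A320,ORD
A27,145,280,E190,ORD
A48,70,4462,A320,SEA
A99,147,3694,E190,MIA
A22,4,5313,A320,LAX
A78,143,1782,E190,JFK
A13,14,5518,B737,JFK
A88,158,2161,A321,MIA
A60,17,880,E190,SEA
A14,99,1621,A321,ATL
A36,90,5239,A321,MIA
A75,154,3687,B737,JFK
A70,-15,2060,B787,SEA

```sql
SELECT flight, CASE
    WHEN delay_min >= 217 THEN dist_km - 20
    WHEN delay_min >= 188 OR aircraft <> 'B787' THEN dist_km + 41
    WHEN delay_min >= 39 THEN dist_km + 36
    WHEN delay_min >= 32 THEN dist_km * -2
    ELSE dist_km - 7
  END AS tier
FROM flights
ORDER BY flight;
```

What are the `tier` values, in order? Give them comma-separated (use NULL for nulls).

flight=A13: delay_min >= 188 OR aircraft <> 'B787' → 5559
flight=A14: delay_min >= 188 OR aircraft <> 'B787' → 1662
flight=A22: delay_min >= 188 OR aircraft <> 'B787' → 5354
flight=A27: delay_min >= 188 OR aircraft <> 'B787' → 321
flight=A36: delay_min >= 188 OR aircraft <> 'B787' → 5280
flight=A48: delay_min >= 188 OR aircraft <> 'B787' → 4503
flight=A59: delay_min >= 188 OR aircraft <> 'B787' → 1801
flight=A60: delay_min >= 188 OR aircraft <> 'B787' → 921
flight=A70: ELSE → 2053
flight=A71: delay_min >= 188 OR aircraft <> 'B787' → 1369
flight=A75: delay_min >= 188 OR aircraft <> 'B787' → 3728
flight=A78: delay_min >= 188 OR aircraft <> 'B787' → 1823
flight=A88: delay_min >= 188 OR aircraft <> 'B787' → 2202
flight=A99: delay_min >= 188 OR aircraft <> 'B787' → 3735

5559, 1662, 5354, 321, 5280, 4503, 1801, 921, 2053, 1369, 3728, 1823, 2202, 3735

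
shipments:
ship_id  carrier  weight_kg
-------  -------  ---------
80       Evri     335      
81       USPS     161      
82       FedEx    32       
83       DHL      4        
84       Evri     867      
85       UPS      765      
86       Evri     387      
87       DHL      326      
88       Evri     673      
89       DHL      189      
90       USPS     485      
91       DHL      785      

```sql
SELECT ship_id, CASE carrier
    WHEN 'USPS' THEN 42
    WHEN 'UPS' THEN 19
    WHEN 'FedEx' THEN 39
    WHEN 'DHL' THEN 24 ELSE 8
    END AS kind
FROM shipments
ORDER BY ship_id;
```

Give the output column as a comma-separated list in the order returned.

8, 42, 39, 24, 8, 19, 8, 24, 8, 24, 42, 24

ship_id=80: ELSE → 8
ship_id=81: carrier='USPS' → 42
ship_id=82: carrier='FedEx' → 39
ship_id=83: carrier='DHL' → 24
ship_id=84: ELSE → 8
ship_id=85: carrier='UPS' → 19
ship_id=86: ELSE → 8
ship_id=87: carrier='DHL' → 24
ship_id=88: ELSE → 8
ship_id=89: carrier='DHL' → 24
ship_id=90: carrier='USPS' → 42
ship_id=91: carrier='DHL' → 24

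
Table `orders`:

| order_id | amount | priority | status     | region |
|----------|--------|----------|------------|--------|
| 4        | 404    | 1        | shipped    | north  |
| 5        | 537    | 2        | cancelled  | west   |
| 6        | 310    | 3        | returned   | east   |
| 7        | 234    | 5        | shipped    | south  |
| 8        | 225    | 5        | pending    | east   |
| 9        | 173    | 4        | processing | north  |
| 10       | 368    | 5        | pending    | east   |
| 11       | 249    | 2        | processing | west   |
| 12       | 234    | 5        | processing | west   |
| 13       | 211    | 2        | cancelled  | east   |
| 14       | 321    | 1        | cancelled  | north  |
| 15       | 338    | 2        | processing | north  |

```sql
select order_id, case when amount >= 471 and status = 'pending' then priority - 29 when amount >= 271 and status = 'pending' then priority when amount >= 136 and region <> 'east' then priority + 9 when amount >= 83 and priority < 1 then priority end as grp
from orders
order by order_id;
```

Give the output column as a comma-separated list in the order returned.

10, 11, NULL, 14, NULL, 13, 5, 11, 14, NULL, 10, 11

order_id=4: amount >= 136 and region <> 'east' → 10
order_id=5: amount >= 136 and region <> 'east' → 11
order_id=6: (no match → NULL) → NULL
order_id=7: amount >= 136 and region <> 'east' → 14
order_id=8: (no match → NULL) → NULL
order_id=9: amount >= 136 and region <> 'east' → 13
order_id=10: amount >= 271 and status = 'pending' → 5
order_id=11: amount >= 136 and region <> 'east' → 11
order_id=12: amount >= 136 and region <> 'east' → 14
order_id=13: (no match → NULL) → NULL
order_id=14: amount >= 136 and region <> 'east' → 10
order_id=15: amount >= 136 and region <> 'east' → 11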